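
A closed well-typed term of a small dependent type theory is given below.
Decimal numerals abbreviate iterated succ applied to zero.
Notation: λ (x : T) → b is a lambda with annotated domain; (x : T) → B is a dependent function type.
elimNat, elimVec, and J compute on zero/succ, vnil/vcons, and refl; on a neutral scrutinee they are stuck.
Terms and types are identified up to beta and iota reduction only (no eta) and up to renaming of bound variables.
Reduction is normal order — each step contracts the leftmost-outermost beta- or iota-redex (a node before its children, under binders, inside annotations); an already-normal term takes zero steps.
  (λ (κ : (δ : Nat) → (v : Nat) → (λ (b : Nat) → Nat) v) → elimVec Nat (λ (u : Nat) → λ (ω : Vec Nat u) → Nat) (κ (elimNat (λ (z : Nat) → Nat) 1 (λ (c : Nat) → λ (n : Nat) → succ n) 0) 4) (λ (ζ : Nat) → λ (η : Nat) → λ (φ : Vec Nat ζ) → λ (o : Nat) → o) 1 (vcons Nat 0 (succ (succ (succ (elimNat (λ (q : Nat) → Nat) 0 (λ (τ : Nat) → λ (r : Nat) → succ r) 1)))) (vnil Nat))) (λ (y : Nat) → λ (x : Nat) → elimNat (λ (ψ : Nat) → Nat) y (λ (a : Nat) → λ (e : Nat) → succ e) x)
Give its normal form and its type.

normal form:
  5
the term's type:
  Nat


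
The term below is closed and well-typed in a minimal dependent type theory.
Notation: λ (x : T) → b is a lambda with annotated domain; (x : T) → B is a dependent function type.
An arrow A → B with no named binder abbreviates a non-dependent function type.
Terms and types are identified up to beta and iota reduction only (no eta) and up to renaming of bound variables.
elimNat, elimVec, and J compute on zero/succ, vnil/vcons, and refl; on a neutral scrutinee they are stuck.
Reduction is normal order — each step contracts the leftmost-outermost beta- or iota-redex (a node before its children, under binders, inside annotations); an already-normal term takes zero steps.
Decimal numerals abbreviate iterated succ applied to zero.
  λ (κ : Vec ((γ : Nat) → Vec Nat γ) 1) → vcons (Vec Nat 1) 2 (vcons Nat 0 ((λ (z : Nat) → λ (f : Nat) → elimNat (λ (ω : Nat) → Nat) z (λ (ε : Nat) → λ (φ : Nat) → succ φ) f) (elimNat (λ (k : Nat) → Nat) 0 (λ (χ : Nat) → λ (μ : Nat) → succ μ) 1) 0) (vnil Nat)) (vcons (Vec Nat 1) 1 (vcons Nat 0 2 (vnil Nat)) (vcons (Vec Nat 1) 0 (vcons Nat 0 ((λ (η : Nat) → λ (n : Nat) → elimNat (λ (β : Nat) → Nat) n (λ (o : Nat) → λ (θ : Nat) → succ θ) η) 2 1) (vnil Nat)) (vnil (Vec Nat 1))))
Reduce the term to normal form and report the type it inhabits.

reduced normal form:
  λ (κ : Vec ((γ : Nat) → Vec Nat γ) 1) → vcons (Vec Nat 1) 2 (vcons Nat 0 1 (vnil Nat)) (vcons (Vec Nat 1) 1 (vcons Nat 0 2 (vnil Nat)) (vcons (Vec Nat 1) 0 (vcons Nat 0 3 (vnil Nat)) (vnil (Vec Nat 1))))
the term's type:
  Vec ((κ : Nat) → Vec Nat κ) 1 → Vec (Vec Nat 1) 3
observation: reduction starts at a beta-redex, and 16 normal-order steps reach the normal form.


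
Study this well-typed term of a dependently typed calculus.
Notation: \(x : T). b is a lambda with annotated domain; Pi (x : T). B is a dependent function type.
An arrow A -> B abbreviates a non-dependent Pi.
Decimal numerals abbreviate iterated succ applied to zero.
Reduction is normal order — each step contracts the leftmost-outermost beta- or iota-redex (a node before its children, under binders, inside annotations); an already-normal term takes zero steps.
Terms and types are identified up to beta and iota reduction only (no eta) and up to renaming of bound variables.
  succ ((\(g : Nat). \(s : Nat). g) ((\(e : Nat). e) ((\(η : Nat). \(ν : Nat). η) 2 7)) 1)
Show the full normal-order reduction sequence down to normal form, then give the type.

reduction (normal order):
  succ ((\(g : Nat). \(s : Nat). g) ((\(e : Nat). e) ((\(η : Nat). \(ν : Nat). η) 2 7)) 1)
  ~> succ ((\(g : Nat). (\(s : Nat). s) ((\(e : Nat). \(η : Nat). e) 2 7)) 1)
  ~> succ ((\(g : Nat). g) ((\(s : Nat). \(e : Nat). s) 2 7))
  ~> succ ((\(g : Nat). \(s : Nat). g) 2 7)
  ~> succ ((\(g : Nat). 2) 7)
  ~> 3
inferred type:
  Nat


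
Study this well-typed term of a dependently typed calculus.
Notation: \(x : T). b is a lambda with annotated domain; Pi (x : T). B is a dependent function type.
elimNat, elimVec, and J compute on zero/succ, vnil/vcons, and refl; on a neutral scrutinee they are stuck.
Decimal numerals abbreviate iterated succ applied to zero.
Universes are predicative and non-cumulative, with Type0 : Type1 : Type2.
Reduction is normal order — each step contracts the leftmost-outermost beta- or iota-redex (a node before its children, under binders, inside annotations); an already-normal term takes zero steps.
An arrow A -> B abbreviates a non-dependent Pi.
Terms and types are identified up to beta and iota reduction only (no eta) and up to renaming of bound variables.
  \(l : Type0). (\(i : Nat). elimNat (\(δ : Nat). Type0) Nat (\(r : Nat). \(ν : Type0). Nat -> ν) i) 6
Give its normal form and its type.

reduced normal form:
  \(l : Type0). Nat -> Nat -> Nat -> Nat -> Nat -> Nat -> Nat
type:
  Type0 -> Type0


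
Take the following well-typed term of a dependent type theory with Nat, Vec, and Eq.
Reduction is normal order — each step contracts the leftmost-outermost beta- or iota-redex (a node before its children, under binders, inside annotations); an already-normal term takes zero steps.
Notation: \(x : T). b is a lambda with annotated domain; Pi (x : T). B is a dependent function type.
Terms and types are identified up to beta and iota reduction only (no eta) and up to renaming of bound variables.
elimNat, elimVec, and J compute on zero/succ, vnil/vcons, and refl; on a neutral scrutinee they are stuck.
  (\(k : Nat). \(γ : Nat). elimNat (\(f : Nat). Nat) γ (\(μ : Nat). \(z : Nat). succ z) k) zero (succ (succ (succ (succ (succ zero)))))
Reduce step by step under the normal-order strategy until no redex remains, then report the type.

normal-order reduction sequence:
  (\(k : Nat). \(γ : Nat). elimNat (\(f : Nat). Nat) γ (\(μ : Nat). \(z : Nat). succ z) k) zero (succ (succ (succ (succ (succ zero)))))
  ~> (\(k : Nat). elimNat (\(γ : Nat). Nat) k (\(f : Nat). \(μ : Nat). succ μ) zero) (succ (succ (succ (succ (succ zero)))))
  ~> elimNat (\(k : Nat). Nat) (succ (succ (succ (succ (succ zero))))) (\(γ : Nat). \(f : Nat). succ f) zero
  ~> succ (succ (succ (succ (succ zero))))
inferred type:
  Nat


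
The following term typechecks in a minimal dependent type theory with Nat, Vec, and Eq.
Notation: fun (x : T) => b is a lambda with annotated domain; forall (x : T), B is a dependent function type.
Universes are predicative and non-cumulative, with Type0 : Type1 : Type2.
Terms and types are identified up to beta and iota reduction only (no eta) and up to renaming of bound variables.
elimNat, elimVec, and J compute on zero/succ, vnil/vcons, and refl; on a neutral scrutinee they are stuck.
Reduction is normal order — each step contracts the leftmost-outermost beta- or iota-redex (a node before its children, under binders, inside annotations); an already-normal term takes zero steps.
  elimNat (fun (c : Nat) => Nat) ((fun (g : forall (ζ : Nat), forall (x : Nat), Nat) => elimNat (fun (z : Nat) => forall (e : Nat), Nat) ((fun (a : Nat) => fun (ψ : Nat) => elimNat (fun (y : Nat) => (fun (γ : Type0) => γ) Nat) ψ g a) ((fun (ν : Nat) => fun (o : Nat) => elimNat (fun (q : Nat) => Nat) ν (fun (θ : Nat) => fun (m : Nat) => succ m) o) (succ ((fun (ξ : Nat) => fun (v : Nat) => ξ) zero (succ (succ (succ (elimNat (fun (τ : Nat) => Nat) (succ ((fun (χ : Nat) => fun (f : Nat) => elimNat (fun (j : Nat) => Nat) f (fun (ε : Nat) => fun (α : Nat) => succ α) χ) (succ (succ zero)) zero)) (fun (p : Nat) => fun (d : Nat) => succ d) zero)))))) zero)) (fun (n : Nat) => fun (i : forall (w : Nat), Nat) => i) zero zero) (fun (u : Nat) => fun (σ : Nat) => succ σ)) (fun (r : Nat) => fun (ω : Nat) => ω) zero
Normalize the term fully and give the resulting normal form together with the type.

resulting normal form:
  succ zero
type:
  Nat


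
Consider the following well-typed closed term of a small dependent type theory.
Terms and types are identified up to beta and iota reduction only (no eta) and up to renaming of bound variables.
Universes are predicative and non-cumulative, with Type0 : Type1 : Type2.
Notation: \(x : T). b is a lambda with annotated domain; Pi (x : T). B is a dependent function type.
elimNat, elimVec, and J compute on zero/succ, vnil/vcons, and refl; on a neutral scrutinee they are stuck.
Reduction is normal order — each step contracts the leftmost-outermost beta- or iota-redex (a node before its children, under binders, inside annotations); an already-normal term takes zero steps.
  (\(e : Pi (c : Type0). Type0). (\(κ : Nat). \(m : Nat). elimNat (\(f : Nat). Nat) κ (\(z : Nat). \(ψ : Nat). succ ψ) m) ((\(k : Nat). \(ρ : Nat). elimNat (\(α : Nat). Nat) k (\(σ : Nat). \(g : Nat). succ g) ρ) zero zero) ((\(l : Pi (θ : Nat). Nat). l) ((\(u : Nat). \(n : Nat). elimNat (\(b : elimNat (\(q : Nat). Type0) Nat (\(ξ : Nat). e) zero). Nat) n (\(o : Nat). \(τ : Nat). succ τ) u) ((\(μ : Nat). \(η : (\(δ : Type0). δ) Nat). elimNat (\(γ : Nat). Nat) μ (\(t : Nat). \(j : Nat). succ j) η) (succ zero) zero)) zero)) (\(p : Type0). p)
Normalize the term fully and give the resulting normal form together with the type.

reduced normal form:
  succ zero
type:
  Nat
observation: normalization takes exactly 21 steps under the normal-order strategy.


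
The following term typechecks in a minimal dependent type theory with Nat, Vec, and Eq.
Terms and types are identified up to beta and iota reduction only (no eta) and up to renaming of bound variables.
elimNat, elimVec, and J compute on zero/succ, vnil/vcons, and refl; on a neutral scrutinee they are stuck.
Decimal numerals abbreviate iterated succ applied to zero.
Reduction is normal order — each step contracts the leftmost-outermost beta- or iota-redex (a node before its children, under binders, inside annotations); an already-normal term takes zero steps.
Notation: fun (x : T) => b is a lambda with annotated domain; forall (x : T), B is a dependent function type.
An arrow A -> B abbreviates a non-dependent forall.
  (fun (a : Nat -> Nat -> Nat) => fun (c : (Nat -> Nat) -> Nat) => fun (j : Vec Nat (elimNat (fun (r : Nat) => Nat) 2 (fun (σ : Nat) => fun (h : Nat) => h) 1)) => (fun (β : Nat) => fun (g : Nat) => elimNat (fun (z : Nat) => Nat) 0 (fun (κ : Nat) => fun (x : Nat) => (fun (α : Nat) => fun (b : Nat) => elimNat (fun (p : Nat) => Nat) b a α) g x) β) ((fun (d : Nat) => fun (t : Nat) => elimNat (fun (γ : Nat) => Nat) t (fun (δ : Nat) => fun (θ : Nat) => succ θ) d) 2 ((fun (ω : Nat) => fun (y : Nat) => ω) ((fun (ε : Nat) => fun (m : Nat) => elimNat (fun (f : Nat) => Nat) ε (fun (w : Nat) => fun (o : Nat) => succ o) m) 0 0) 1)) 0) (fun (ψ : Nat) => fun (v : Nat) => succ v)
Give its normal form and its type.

normal form:
  fun (a : (Nat -> Nat) -> Nat) => fun (c : Vec Nat 2) => 0
the term's type:
  ((Nat -> Nat) -> Nat) -> Vec Nat 2 -> Nat


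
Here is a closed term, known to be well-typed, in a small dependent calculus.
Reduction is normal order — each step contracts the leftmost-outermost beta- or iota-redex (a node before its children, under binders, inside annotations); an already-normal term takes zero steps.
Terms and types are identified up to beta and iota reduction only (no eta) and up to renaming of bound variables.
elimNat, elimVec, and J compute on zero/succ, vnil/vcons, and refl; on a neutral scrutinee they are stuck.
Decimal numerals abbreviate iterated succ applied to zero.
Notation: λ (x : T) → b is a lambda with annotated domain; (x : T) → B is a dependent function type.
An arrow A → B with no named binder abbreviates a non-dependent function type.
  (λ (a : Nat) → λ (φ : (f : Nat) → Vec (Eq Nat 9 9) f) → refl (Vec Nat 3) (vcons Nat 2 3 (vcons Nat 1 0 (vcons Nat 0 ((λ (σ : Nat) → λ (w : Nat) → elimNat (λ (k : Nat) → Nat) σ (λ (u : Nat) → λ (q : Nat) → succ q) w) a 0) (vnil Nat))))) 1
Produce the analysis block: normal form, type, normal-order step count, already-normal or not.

resulting normal form:
  λ (a : (φ : Nat) → Vec (Eq Nat 9 9) φ) → refl (Vec Nat 3) (vcons Nat 2 3 (vcons Nat 1 0 (vcons Nat 0 1 (vnil Nat))))
type:
  ((a : Nat) → Vec (Eq Nat 9 9) a) → Eq (Vec Nat 3) (vcons Nat 2 3 (vcons Nat 1 0 (vcons Nat 0 1 (vnil Nat)))) (vcons Nat 2 3 (vcons Nat 1 0 (vcons Nat 0 1 (vnil Nat))))
normal-order step count: 4
term was already normal: no
first contracted redex: a beta-redex


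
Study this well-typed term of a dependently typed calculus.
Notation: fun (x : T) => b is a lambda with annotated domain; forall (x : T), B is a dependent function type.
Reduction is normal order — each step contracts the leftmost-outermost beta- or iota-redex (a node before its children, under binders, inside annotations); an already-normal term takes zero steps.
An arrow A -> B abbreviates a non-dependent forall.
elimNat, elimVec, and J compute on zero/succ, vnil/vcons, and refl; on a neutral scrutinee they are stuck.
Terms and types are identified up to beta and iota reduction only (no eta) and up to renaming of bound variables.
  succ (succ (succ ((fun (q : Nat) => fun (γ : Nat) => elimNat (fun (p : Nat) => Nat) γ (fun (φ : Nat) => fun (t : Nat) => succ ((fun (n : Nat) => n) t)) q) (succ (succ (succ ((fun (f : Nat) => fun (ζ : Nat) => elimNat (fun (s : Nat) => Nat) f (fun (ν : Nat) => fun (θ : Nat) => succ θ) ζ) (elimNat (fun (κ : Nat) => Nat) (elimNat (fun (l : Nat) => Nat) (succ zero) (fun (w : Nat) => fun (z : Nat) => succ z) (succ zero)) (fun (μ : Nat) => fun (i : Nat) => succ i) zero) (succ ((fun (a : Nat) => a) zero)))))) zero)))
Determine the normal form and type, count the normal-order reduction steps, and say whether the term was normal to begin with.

normal form:
  succ (succ (succ (succ (succ (succ (succ (succ (succ zero))))))))
the term's type:
  Nat
reduction steps (normal order): 37
started in normal form: no
first redex: a beta-redex


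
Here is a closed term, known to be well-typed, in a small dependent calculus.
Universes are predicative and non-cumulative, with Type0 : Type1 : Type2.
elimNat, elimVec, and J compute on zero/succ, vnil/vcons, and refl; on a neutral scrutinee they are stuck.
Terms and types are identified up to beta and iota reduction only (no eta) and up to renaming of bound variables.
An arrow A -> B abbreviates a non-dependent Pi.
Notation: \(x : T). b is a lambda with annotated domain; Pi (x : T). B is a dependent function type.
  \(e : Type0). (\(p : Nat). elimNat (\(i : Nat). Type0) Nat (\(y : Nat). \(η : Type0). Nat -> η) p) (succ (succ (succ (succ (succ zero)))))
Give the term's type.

the term's type:
  Type0 -> Type0


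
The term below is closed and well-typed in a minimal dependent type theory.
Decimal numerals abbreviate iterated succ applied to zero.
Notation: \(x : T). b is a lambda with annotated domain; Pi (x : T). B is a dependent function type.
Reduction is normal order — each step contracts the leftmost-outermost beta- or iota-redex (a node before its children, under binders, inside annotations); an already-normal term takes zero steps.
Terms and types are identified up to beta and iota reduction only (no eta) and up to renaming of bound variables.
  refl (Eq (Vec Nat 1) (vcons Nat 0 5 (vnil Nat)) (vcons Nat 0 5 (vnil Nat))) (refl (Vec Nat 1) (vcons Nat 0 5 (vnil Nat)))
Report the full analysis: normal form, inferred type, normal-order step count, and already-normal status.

resulting normal form:
  refl (Eq (Vec Nat 1) (vcons Nat 0 5 (vnil Nat)) (vcons Nat 0 5 (vnil Nat))) (refl (Vec Nat 1) (vcons Nat 0 5 (vnil Nat)))
the term's type:
  Eq (Eq (Vec Nat 1) (vcons Nat 0 5 (vnil Nat)) (vcons Nat 0 5 (vnil Nat))) (refl (Vec Nat 1) (vcons Nat 0 5 (vnil Nat))) (refl (Vec Nat 1) (vcons Nat 0 5 (vnil Nat)))
steps to reach normal form (normal order): 0
already normal: yes


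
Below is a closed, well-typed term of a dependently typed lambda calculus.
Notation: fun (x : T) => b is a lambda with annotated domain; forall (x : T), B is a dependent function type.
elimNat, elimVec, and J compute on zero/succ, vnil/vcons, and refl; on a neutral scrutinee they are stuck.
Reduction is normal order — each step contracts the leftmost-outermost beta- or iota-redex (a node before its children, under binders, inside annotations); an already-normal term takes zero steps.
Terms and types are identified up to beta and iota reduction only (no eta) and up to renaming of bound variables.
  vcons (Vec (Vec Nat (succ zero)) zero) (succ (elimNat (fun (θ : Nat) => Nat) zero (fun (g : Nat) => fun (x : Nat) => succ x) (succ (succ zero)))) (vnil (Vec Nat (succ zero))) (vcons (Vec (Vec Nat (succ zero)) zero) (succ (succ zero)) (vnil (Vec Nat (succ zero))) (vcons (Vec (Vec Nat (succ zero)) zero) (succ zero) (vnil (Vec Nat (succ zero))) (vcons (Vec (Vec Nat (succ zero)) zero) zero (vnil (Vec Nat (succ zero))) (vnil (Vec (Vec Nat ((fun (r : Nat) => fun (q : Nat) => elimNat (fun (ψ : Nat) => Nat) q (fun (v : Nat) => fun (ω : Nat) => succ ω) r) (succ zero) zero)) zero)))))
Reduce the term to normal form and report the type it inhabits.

normal form:
  vcons (Vec (Vec Nat (succ zero)) zero) (succ (succ (succ zero))) (vnil (Vec Nat (succ zero))) (vcons (Vec (Vec Nat (succ zero)) zero) (succ (succ zero)) (vnil (Vec Nat (succ zero))) (vcons (Vec (Vec Nat (succ zero)) zero) (succ zero) (vnil (Vec Nat (succ zero))) (vcons (Vec (Vec Nat (succ zero)) zero) zero (vnil (Vec Nat (succ zero))) (vnil (Vec (Vec Nat (succ zero)) zero)))))
type:
  Vec (Vec (Vec Nat (succ zero)) zero) (succ (succ (succ (succ zero))))


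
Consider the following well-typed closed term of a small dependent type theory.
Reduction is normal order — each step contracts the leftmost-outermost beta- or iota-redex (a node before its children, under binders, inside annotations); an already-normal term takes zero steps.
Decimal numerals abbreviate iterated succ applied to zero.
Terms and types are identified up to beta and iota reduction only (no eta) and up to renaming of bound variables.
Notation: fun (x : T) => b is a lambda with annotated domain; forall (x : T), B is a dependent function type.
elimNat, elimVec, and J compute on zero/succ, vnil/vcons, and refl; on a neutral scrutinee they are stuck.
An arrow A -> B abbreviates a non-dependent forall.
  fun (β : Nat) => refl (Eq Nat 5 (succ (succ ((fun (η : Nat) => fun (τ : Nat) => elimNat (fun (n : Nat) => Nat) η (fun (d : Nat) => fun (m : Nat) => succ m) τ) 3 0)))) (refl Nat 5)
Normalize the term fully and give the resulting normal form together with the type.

normal form:
  fun (β : Nat) => refl (Eq Nat 5 5) (refl Nat 5)
the term's type:
  Nat -> Eq (Eq Nat 5 5) (refl Nat 5) (refl Nat 5)
observation: the first redex contracted is a beta-redex; the normal form is reached in 3 normal-order steps.


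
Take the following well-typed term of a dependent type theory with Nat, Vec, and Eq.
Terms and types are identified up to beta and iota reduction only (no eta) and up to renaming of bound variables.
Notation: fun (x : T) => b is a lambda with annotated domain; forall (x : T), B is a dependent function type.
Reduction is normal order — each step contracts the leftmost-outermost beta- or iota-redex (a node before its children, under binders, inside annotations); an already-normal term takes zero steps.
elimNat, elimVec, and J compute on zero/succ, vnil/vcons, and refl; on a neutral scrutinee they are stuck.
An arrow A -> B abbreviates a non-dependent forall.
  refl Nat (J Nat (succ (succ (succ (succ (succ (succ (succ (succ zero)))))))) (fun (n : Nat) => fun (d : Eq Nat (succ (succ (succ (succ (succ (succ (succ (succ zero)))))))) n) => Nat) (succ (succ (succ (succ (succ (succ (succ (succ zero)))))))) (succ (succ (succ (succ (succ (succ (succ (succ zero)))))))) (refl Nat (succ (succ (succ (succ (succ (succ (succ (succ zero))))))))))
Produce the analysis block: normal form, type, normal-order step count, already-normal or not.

resulting normal form:
  refl Nat (succ (succ (succ (succ (succ (succ (succ (succ zero))))))))
type:
  Eq Nat (succ (succ (succ (succ (succ (succ (succ (succ zero)))))))) (succ (succ (succ (succ (succ (succ (succ (succ zero))))))))
reduction steps (normal order): 1
term was already normal: no
first contracted redex: a J iota-redex


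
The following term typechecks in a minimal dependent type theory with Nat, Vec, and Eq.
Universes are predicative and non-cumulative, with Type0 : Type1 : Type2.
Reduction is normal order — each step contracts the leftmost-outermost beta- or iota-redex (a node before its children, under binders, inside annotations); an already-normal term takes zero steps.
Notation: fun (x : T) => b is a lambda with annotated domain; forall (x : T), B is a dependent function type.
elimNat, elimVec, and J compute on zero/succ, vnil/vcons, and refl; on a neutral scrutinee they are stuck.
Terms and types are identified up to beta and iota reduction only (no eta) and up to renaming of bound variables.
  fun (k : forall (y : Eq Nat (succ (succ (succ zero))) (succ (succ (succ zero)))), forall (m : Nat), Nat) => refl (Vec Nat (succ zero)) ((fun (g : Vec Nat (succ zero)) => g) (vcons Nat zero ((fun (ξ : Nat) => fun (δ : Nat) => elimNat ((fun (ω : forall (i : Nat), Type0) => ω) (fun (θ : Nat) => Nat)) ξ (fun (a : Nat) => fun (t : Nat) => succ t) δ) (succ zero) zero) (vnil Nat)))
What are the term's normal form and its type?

reduced normal form:
  fun (k : forall (y : Eq Nat (succ (succ (succ zero))) (succ (succ (succ zero)))), forall (m : Nat), Nat) => refl (Vec Nat (succ zero)) (vcons Nat zero (succ zero) (vnil Nat))
type:
  forall (k : forall (y : Eq Nat (succ (succ (succ zero))) (succ (succ (succ zero)))), forall (m : Nat), Nat), Eq (Vec Nat (succ zero)) (vcons Nat zero (succ zero) (vnil Nat)) (vcons Nat zero (succ zero) (vnil Nat))
observation: normalization takes exactly 4 steps under the normal-order strategy.


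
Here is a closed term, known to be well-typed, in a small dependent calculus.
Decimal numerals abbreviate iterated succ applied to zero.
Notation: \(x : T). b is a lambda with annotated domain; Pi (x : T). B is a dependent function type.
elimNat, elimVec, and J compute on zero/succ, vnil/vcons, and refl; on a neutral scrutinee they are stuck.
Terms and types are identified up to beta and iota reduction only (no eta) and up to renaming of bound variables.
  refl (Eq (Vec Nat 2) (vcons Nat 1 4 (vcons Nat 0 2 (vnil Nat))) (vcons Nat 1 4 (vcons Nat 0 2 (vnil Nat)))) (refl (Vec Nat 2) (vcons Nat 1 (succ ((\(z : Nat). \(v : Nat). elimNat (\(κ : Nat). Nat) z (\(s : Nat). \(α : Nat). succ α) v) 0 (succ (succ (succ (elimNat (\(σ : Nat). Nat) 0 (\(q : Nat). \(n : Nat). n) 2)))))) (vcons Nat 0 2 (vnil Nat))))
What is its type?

inferred type:
  Eq (Eq (Vec Nat 2) (vcons Nat 1 4 (vcons Nat 0 2 (vnil Nat))) (vcons Nat 1 4 (vcons Nat 0 2 (vnil Nat)))) (refl (Vec Nat 2) (vcons Nat 1 4 (vcons Nat 0 2 (vnil Nat)))) (refl (Vec Nat 2) (vcons Nat 1 4 (vcons Nat 0 2 (vnil Nat))))


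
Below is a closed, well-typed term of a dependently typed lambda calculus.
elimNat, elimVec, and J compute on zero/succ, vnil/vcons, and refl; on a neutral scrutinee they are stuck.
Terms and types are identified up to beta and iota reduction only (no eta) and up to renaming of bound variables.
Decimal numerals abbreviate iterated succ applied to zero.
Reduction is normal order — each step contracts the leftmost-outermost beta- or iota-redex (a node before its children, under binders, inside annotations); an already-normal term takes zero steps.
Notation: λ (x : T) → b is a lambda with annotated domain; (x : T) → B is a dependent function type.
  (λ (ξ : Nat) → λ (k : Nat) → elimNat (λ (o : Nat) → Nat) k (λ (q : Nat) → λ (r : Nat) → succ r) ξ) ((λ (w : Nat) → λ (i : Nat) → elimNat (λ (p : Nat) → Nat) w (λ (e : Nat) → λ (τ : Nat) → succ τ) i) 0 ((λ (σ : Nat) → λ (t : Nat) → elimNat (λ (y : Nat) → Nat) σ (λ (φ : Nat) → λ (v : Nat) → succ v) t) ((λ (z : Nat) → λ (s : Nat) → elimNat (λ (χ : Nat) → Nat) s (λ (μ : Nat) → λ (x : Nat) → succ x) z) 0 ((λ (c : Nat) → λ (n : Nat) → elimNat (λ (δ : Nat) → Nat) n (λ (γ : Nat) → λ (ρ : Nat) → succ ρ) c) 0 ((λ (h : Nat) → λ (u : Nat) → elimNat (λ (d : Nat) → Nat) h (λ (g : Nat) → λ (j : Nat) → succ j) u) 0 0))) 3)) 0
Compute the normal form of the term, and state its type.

resulting normal form:
  3
the term's type:
  Nat
observation: 45 normal-order steps normalize the term, beginning with a beta-redex.


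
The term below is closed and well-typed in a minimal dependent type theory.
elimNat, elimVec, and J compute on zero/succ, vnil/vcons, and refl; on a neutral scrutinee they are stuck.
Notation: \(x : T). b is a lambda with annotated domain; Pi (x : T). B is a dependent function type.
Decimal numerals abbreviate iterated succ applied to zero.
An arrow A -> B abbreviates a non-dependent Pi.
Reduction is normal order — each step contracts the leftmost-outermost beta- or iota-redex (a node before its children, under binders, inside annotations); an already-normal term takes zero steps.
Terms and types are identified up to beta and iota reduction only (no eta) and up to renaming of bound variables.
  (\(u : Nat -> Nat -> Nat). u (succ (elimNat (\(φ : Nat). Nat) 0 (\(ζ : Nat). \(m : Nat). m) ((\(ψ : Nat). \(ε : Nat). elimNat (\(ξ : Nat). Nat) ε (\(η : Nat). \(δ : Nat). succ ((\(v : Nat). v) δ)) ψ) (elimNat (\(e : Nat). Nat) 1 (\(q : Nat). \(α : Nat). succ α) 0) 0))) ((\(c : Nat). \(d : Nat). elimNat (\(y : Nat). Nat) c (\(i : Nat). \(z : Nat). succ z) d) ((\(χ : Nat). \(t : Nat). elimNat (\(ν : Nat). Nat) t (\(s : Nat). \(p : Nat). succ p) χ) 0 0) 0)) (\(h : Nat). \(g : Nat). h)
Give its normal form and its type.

resulting normal form:
  1
type:
  Nat
observation: 15 normal-order steps normalize the term, beginning with a beta-redex.


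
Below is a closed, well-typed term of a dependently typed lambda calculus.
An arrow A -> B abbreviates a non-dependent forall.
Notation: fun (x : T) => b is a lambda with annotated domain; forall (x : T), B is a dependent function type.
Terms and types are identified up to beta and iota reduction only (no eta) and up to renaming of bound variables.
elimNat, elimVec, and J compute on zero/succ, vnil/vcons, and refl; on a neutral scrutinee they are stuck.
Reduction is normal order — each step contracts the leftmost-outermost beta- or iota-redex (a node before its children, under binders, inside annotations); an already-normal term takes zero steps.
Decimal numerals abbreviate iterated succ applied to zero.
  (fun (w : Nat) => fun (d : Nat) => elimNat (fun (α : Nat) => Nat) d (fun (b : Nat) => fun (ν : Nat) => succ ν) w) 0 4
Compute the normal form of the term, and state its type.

normal form:
  4
type:
  Nat
observation: the term reaches its normal form after 3 normal-order steps.


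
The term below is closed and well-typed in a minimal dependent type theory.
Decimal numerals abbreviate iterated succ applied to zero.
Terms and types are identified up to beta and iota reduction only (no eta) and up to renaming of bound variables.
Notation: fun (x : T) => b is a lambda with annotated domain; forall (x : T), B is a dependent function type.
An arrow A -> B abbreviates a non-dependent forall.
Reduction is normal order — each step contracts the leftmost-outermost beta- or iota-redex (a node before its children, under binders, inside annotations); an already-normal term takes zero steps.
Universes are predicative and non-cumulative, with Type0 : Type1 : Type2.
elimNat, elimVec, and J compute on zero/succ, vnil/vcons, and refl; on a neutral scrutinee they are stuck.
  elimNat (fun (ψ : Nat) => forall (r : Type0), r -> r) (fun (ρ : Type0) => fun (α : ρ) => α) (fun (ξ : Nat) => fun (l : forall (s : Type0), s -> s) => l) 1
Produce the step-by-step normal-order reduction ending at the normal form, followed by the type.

normal-order reduction sequence:
  elimNat (fun (ψ : Nat) => forall (r : Type0), r -> r) (fun (ρ : Type0) => fun (α : ρ) => α) (fun (ξ : Nat) => fun (l : forall (s : Type0), s -> s) => l) 1
  ~> (fun (ψ : Nat) => fun (r : forall (ρ : Type0), ρ -> ρ) => r) 0 (elimNat (fun (α : Nat) => forall (ξ : Type0), ξ -> ξ) (fun (l : Type0) => fun (s : l) => s) (fun (p : Nat) => fun (t : forall (σ : Type0), σ -> σ) => t) 0)
  ~> (fun (ψ : forall (r : Type0), r -> r) => ψ) (elimNat (fun (ρ : Nat) => forall (α : Type0), α -> α) (fun (ξ : Type0) => fun (l : ξ) => l) (fun (s : Nat) => fun (p : forall (t : Type0), t -> t) => p) 0)
  ~> elimNat (fun (ψ : Nat) => forall (r : Type0), r -> r) (fun (ρ : Type0) => fun (α : ρ) => α) (fun (ξ : Nat) => fun (l : forall (s : Type0), s -> s) => l) 0
  ~> fun (ψ : Type0) => fun (r : ψ) => r
type:
  forall (ψ : Type0), ψ -> ψ


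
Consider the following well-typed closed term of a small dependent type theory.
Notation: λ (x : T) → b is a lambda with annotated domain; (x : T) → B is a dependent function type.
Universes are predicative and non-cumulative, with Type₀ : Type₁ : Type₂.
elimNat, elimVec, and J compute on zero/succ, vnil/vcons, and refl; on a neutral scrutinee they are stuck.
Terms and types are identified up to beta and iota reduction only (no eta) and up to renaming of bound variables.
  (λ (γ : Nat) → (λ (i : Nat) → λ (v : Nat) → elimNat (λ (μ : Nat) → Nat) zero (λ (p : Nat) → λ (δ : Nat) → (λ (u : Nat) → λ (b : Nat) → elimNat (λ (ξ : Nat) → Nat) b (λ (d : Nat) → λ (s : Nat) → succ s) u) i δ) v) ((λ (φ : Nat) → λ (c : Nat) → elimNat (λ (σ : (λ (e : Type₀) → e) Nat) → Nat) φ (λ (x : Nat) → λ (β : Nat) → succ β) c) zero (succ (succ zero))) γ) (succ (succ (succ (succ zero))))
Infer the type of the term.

type:
  Nat


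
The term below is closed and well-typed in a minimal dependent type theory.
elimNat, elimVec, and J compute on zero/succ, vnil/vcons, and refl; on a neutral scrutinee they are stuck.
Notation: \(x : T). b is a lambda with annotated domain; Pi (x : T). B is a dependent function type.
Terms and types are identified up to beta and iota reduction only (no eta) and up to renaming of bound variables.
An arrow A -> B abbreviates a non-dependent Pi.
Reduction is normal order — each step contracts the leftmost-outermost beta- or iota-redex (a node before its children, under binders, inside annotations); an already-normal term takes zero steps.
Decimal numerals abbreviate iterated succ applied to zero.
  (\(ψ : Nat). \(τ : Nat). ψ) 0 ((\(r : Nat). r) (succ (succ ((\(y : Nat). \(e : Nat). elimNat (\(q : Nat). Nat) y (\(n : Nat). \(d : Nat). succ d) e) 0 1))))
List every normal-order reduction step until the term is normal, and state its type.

normal-order reduction:
  (\(ψ : Nat). \(τ : Nat). ψ) 0 ((\(r : Nat). r) (succ (succ ((\(y : Nat). \(e : Nat). elimNat (\(q : Nat). Nat) y (\(n : Nat). \(d : Nat). succ d) e) 0 1))))
  ~> (\(ψ : Nat). 0) ((\(τ : Nat). τ) (succ (succ ((\(r : Nat). \(y : Nat). elimNat (\(e : Nat). Nat) r (\(q : Nat). \(n : Nat). succ n) y) 0 1))))
  ~> 0
type:
  Nat


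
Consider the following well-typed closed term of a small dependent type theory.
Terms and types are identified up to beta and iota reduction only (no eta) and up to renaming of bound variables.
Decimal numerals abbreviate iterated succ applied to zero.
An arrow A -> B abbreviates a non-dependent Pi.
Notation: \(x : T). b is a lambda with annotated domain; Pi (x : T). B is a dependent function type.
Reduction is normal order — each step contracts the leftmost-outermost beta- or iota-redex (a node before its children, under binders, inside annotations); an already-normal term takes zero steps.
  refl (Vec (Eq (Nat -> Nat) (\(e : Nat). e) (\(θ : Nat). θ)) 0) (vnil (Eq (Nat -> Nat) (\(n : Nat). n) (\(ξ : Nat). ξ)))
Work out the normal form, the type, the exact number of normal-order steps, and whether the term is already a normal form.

normal form:
  refl (Vec (Eq (Nat -> Nat) (\(e : Nat). e) (\(θ : Nat). θ)) 0) (vnil (Eq (Nat -> Nat) (\(n : Nat). n) (\(ξ : Nat). ξ)))
inferred type:
  Eq (Vec (Eq (Nat -> Nat) (\(e : Nat). e) (\(θ : Nat). θ)) 0) (vnil (Eq (Nat -> Nat) (\(n : Nat). n) (\(ξ : Nat). ξ))) (vnil (Eq (Nat -> Nat) (\(δ : Nat). δ) (\(ρ : Nat). ρ)))
reduction steps (normal order): 0
term was already normal: yes


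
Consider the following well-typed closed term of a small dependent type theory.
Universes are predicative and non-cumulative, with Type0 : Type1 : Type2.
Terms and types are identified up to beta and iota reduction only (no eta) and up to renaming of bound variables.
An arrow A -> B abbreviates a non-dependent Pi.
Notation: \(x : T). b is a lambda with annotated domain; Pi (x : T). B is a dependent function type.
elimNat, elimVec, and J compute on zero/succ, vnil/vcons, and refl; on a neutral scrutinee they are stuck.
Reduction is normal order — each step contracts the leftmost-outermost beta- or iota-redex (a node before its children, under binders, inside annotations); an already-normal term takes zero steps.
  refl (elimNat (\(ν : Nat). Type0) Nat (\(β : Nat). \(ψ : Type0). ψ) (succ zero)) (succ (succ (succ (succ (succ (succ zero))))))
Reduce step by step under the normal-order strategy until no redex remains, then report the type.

reduction (normal order):
  refl (elimNat (\(ν : Nat). Type0) Nat (\(β : Nat). \(ψ : Type0). ψ) (succ zero)) (succ (succ (succ (succ (succ (succ zero))))))
  ~> refl ((\(ν : Nat). \(β : Type0). β) zero (elimNat (\(ψ : Nat). Type0) Nat (\(ω : Nat). \(z : Type0). z) zero)) (succ (succ (succ (succ (succ (succ zero))))))
  ~> refl ((\(ν : Type0). ν) (elimNat (\(β : Nat). Type0) Nat (\(ψ : Nat). \(ω : Type0). ω) zero)) (succ (succ (succ (succ (succ (succ zero))))))
  ~> refl (elimNat (\(ν : Nat). Type0) Nat (\(β : Nat). \(ψ : Type0). ψ) zero) (succ (succ (succ (succ (succ (succ zero))))))
  ~> refl Nat (succ (succ (succ (succ (succ (succ zero))))))
type:
  Eq Nat (succ (succ (succ (succ (succ (succ zero)))))) (succ (succ (succ (succ (succ (succ zero))))))


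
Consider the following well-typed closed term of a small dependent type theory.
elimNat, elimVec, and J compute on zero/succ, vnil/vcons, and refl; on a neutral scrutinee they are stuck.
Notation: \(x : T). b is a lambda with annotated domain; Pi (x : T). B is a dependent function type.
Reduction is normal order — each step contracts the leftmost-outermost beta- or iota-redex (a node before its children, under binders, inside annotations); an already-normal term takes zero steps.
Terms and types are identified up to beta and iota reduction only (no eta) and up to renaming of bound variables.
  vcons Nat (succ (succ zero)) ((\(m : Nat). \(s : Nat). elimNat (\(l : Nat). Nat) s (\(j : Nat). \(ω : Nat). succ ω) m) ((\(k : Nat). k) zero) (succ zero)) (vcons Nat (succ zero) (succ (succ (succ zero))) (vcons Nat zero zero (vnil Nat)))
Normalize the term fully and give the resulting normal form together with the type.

reduced normal form:
  vcons Nat (succ (succ zero)) (succ zero) (vcons Nat (succ zero) (succ (succ (succ zero))) (vcons Nat zero zero (vnil Nat)))
type:
  Vec Nat (succ (succ (succ zero)))
observation: 4 normal-order steps separate the term from its normal form.


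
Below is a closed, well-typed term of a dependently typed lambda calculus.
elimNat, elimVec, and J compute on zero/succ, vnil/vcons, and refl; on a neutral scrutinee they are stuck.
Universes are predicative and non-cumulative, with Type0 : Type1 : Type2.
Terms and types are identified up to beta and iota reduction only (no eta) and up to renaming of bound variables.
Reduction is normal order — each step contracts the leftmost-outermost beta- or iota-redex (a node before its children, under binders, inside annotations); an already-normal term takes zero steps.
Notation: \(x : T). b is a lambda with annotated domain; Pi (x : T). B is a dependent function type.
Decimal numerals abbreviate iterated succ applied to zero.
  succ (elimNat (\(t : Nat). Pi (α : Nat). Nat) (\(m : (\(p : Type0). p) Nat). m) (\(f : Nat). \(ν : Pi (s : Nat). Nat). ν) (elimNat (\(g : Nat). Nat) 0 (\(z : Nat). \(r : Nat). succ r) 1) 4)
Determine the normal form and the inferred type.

normal form:
  5
type:
  Nat


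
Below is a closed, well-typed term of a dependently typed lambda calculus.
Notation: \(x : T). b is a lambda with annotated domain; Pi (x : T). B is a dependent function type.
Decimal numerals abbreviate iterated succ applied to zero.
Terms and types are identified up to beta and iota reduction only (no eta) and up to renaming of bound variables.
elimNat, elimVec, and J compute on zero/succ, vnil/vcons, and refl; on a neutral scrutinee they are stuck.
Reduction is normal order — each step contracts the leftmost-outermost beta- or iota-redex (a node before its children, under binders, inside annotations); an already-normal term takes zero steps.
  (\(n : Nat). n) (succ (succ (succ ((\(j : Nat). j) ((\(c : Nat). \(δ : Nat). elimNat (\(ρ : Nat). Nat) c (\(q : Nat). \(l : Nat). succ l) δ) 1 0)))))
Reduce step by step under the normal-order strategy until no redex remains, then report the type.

reduction (normal order):
  (\(n : Nat). n) (succ (succ (succ ((\(j : Nat). j) ((\(c : Nat). \(δ : Nat). elimNat (\(ρ : Nat). Nat) c (\(q : Nat). \(l : Nat). succ l) δ) 1 0)))))
  ~> succ (succ (succ ((\(n : Nat). n) ((\(j : Nat). \(c : Nat). elimNat (\(δ : Nat). Nat) j (\(ρ : Nat). \(q : Nat). succ q) c) 1 0))))
  ~> succ (succ (succ ((\(n : Nat). \(j : Nat). elimNat (\(c : Nat). Nat) n (\(δ : Nat). \(ρ : Nat). succ ρ) j) 1 0)))
  ~> succ (succ (succ ((\(n : Nat). elimNat (\(j : Nat). Nat) 1 (\(c : Nat). \(δ : Nat). succ δ) n) 0)))
  ~> succ (succ (succ (elimNat (\(n : Nat). Nat) 1 (\(j : Nat). \(c : Nat). succ c) 0)))
  ~> 4
type:
  Nat


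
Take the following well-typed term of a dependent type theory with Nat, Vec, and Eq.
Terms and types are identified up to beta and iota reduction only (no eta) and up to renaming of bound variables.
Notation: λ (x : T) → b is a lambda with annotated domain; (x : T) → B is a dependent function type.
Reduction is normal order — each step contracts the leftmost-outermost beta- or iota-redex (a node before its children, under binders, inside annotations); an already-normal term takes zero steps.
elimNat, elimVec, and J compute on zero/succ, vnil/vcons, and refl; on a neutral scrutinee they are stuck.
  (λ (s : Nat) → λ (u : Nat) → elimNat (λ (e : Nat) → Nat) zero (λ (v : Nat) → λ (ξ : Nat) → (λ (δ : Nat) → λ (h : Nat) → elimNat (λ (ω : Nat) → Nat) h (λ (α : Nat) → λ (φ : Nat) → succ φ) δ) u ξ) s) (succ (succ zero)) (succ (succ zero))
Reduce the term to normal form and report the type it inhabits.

normal form:
  succ (succ (succ (succ zero)))
inferred type:
  Nat
observation: reduction starts at a beta-redex, and 27 normal-order steps reach the normal form.


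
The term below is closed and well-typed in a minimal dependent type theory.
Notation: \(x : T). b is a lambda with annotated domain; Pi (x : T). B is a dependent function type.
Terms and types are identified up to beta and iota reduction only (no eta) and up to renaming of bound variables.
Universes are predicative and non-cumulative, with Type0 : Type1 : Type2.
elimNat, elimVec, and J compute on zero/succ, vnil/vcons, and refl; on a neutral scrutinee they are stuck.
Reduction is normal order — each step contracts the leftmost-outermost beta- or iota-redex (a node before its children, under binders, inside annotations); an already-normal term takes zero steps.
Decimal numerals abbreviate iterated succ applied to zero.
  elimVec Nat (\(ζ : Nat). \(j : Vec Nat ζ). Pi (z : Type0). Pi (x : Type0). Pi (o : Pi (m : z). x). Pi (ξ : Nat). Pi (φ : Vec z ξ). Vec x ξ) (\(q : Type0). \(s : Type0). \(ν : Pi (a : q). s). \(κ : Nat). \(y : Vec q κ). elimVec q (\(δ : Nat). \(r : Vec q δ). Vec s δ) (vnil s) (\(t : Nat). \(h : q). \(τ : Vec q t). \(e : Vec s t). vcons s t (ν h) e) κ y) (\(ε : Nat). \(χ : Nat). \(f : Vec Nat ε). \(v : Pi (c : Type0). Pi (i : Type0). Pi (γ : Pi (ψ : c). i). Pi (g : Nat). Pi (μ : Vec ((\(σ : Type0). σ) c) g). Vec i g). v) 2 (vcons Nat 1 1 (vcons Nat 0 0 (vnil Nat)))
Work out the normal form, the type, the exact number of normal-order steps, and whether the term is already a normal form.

normal form:
  \(ζ : Type0). \(j : Type0). \(z : Pi (x : ζ). j). \(o : Nat). \(m : Vec ζ o). elimVec ζ (\(ξ : Nat). \(φ : Vec ζ ξ). Vec j ξ) (vnil j) (\(q : Nat). \(s : ζ). \(ν : Vec ζ q). \(a : Vec j q). vcons j q (z s) a) o m
the term's type:
  Pi (ζ : Type0). Pi (j : Type0). Pi (z : Pi (x : ζ). j). Pi (o : Nat). Pi (m : Vec ζ o). Vec j o
reduction steps (normal order): 11
term was already normal: no
first contracted redex: an elimVec iota-redex
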